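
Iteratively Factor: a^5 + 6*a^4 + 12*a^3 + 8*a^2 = (a + 2)*(a^4 + 4*a^3 + 4*a^2) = a*(a + 2)*(a^3 + 4*a^2 + 4*a) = a*(a + 2)^2*(a^2 + 2*a) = a^2*(a + 2)^2*(a + 2)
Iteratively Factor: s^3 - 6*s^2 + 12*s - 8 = (s - 2)*(s^2 - 4*s + 4) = (s - 2)^2*(s - 2)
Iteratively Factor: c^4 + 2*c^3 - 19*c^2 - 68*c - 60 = (c + 3)*(c^3 - c^2 - 16*c - 20) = (c - 5)*(c + 3)*(c^2 + 4*c + 4) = (c - 5)*(c + 2)*(c + 3)*(c + 2)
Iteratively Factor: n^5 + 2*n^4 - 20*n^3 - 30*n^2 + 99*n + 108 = (n + 4)*(n^4 - 2*n^3 - 12*n^2 + 18*n + 27) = (n + 1)*(n + 4)*(n^3 - 3*n^2 - 9*n + 27) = (n + 1)*(n + 3)*(n + 4)*(n^2 - 6*n + 9) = (n - 3)*(n + 1)*(n + 3)*(n + 4)*(n - 3)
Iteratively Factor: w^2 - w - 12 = (w + 3)*(w - 4)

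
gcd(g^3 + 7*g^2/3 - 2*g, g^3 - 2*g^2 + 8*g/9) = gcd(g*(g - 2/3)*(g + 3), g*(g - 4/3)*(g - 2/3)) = g^2 - 2*g/3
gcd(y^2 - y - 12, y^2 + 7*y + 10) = 1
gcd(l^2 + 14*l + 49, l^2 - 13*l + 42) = 1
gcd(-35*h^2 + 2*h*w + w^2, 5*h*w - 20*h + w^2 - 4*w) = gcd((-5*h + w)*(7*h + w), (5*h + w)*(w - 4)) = 1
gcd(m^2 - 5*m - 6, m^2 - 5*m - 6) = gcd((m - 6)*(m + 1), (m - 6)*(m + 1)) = m^2 - 5*m - 6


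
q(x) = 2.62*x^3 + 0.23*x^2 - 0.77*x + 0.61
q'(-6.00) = 279.43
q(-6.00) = -552.41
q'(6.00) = 284.95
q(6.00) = 570.19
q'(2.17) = 37.24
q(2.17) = 26.79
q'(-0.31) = -0.16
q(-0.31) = 0.79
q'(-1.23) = 10.56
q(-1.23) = -2.97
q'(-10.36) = 838.08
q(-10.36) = -2880.00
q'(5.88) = 273.69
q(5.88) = 536.67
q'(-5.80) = 260.97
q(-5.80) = -498.38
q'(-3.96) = 120.67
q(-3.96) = -155.43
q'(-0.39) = 0.25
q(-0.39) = 0.79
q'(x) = 7.86*x^2 + 0.46*x - 0.77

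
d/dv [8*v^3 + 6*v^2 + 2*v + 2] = 24*v^2 + 12*v + 2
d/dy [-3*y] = -3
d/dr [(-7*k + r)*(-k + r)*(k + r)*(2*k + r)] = 5*k^3 - 30*k^2*r - 15*k*r^2 + 4*r^3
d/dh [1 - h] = -1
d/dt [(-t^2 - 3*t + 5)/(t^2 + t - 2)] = (2*t^2 - 6*t + 1)/(t^4 + 2*t^3 - 3*t^2 - 4*t + 4)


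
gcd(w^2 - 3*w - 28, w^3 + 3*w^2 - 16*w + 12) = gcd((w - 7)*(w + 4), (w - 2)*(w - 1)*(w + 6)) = 1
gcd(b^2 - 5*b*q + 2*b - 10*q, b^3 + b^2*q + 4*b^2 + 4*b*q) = 1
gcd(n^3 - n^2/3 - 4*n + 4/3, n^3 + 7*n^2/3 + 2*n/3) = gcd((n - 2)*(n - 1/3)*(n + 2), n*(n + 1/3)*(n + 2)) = n + 2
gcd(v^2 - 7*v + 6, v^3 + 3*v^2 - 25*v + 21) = v - 1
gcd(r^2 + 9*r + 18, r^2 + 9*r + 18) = r^2 + 9*r + 18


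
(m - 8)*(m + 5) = m^2 - 3*m - 40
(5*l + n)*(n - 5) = 5*l*n - 25*l + n^2 - 5*n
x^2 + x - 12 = (x - 3)*(x + 4)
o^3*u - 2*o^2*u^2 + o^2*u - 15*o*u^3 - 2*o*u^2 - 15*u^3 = (o - 5*u)*(o + 3*u)*(o*u + u)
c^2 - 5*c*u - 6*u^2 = (c - 6*u)*(c + u)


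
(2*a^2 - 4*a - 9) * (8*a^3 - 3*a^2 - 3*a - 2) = 16*a^5 - 38*a^4 - 66*a^3 + 35*a^2 + 35*a + 18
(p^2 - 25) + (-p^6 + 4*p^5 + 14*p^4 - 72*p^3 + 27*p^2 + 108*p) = -p^6 + 4*p^5 + 14*p^4 - 72*p^3 + 28*p^2 + 108*p - 25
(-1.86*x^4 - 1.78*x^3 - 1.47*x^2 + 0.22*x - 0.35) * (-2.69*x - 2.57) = 5.0034*x^5 + 9.5684*x^4 + 8.5289*x^3 + 3.1861*x^2 + 0.3761*x + 0.8995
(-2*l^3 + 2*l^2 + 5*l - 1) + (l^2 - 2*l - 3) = -2*l^3 + 3*l^2 + 3*l - 4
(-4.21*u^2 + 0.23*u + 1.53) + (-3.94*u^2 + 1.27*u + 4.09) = -8.15*u^2 + 1.5*u + 5.62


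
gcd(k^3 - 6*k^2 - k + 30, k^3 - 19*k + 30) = k - 3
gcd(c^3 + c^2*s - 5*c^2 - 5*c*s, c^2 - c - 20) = c - 5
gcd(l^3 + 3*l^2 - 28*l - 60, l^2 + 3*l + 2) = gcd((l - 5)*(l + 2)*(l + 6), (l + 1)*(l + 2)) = l + 2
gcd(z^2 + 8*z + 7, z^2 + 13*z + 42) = z + 7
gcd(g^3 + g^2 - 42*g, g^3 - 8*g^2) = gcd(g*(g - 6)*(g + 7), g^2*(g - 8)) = g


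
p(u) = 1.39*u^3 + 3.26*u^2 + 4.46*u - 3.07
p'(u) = 4.17*u^2 + 6.52*u + 4.46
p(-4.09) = -61.88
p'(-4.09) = 47.55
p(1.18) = 9.02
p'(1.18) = 17.96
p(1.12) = 7.97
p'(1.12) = 16.99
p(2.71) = 60.62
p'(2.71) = 52.75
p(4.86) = 255.17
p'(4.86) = 134.64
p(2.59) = 54.50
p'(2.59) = 49.32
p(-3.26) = -31.12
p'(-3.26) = 27.52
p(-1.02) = -5.70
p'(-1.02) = 2.15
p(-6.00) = -212.71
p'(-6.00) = 115.46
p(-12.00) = -1989.07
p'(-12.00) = 526.70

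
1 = 1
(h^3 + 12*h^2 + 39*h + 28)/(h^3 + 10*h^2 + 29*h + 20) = (h + 7)/(h + 5)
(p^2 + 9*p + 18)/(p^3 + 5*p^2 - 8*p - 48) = (p^2 + 9*p + 18)/(p^3 + 5*p^2 - 8*p - 48)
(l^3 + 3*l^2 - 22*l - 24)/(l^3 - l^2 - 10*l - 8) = (l + 6)/(l + 2)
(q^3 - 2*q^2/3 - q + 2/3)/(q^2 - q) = q + 1/3 - 2/(3*q)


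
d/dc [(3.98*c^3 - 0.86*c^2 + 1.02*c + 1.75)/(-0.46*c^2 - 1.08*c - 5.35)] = (-1.8308*c^4 - 8.5968*c^3 - 62.481*c^2 + 10.812*c - 3.567)/(0.2116*c^4 + 0.9936*c^3 + 6.0884*c^2 + 11.556*c + 28.6225)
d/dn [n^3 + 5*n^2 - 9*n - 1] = 3*n^2 + 10*n - 9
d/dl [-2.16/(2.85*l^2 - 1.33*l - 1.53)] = (12.312*l - 2.8728)/(-2.85*l^2 + 1.33*l + 1.53)^2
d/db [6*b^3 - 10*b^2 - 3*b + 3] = 18*b^2 - 20*b - 3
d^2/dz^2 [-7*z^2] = -14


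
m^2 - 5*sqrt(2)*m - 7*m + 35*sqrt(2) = (m - 7)*(m - 5*sqrt(2))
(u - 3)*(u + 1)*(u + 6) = u^3 + 4*u^2 - 15*u - 18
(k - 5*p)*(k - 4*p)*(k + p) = k^3 - 8*k^2*p + 11*k*p^2 + 20*p^3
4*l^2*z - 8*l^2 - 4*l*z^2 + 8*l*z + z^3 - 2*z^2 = (-2*l + z)^2*(z - 2)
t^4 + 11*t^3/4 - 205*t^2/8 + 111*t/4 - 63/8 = (t - 3)*(t - 3/4)*(t - 1/2)*(t + 7)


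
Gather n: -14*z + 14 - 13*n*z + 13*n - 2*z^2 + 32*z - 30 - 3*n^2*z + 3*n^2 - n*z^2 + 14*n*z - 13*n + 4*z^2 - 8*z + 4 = n^2*(3 - 3*z) + n*(-z^2 + z) + 2*z^2 + 10*z - 12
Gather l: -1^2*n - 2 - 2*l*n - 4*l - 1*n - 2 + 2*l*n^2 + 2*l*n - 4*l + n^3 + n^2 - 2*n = l*(2*n^2 - 8) + n^3 + n^2 - 4*n - 4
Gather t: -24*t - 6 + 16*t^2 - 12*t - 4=16*t^2 - 36*t - 10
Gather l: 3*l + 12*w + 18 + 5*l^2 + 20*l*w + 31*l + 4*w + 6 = 5*l^2 + l*(20*w + 34) + 16*w + 24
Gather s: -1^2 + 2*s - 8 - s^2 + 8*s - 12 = -s^2 + 10*s - 21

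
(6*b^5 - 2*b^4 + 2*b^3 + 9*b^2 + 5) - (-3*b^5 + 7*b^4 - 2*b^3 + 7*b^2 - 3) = 9*b^5 - 9*b^4 + 4*b^3 + 2*b^2 + 8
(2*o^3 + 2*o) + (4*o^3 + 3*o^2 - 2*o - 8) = 6*o^3 + 3*o^2 - 8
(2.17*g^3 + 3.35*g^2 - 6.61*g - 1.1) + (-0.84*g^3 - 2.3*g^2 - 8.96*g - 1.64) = 1.33*g^3 + 1.05*g^2 - 15.57*g - 2.74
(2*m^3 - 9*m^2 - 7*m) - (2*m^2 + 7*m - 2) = 2*m^3 - 11*m^2 - 14*m + 2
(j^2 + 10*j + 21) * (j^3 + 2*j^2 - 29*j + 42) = j^5 + 12*j^4 + 12*j^3 - 206*j^2 - 189*j + 882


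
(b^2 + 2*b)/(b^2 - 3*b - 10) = b/(b - 5)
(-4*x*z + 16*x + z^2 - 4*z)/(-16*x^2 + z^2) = (z - 4)/(4*x + z)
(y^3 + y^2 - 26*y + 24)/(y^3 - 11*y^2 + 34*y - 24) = (y + 6)/(y - 6)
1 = 1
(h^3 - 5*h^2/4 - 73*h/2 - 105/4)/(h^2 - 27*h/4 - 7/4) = (4*h^2 + 23*h + 15)/(4*h + 1)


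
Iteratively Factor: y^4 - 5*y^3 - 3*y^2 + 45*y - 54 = (y + 3)*(y^3 - 8*y^2 + 21*y - 18) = (y - 2)*(y + 3)*(y^2 - 6*y + 9) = (y - 3)*(y - 2)*(y + 3)*(y - 3)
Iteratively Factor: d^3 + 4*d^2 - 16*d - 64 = (d - 4)*(d^2 + 8*d + 16) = (d - 4)*(d + 4)*(d + 4)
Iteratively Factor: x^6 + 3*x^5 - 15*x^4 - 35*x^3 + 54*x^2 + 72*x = (x + 3)*(x^5 - 15*x^3 + 10*x^2 + 24*x) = (x + 3)*(x + 4)*(x^4 - 4*x^3 + x^2 + 6*x) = (x + 1)*(x + 3)*(x + 4)*(x^3 - 5*x^2 + 6*x) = x*(x + 1)*(x + 3)*(x + 4)*(x^2 - 5*x + 6) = x*(x - 3)*(x + 1)*(x + 3)*(x + 4)*(x - 2)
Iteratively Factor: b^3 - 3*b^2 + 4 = (b + 1)*(b^2 - 4*b + 4) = (b - 2)*(b + 1)*(b - 2)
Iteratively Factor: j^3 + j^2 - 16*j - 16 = (j + 4)*(j^2 - 3*j - 4) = (j + 1)*(j + 4)*(j - 4)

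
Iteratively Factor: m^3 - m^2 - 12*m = (m)*(m^2 - m - 12) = m*(m - 4)*(m + 3)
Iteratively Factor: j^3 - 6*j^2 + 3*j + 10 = (j + 1)*(j^2 - 7*j + 10) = (j - 5)*(j + 1)*(j - 2)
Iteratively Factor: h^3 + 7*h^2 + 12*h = (h + 4)*(h^2 + 3*h) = (h + 3)*(h + 4)*(h)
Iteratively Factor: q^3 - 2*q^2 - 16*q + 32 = (q - 4)*(q^2 + 2*q - 8) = (q - 4)*(q - 2)*(q + 4)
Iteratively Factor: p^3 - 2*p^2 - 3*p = (p - 3)*(p^2 + p) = p*(p - 3)*(p + 1)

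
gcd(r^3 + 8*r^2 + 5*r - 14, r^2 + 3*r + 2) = r + 2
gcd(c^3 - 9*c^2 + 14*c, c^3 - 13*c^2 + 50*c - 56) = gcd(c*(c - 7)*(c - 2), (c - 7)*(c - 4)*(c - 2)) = c^2 - 9*c + 14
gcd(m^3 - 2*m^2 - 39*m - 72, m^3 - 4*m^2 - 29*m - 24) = m^2 - 5*m - 24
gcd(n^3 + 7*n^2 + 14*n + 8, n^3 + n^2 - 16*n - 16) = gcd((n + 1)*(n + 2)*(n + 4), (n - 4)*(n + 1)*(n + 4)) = n^2 + 5*n + 4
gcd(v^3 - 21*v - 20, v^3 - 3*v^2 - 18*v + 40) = v^2 - v - 20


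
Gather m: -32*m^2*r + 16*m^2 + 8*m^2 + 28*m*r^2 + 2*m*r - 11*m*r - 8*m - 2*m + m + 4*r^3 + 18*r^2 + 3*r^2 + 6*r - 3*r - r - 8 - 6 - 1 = m^2*(24 - 32*r) + m*(28*r^2 - 9*r - 9) + 4*r^3 + 21*r^2 + 2*r - 15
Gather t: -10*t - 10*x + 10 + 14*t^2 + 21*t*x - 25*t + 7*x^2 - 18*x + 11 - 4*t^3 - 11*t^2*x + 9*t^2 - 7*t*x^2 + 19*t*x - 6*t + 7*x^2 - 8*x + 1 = -4*t^3 + t^2*(23 - 11*x) + t*(-7*x^2 + 40*x - 41) + 14*x^2 - 36*x + 22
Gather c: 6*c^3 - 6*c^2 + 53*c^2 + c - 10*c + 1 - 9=6*c^3 + 47*c^2 - 9*c - 8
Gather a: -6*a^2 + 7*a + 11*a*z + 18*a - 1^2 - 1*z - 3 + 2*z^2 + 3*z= -6*a^2 + a*(11*z + 25) + 2*z^2 + 2*z - 4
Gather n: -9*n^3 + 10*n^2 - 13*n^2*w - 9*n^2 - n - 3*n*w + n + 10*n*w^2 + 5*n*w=-9*n^3 + n^2*(1 - 13*w) + n*(10*w^2 + 2*w)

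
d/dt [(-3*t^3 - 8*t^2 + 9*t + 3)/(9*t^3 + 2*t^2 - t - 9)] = 2*(33*t^4 - 78*t^3 - 5*t^2 + 66*t - 39)/(81*t^6 + 36*t^5 - 14*t^4 - 166*t^3 - 35*t^2 + 18*t + 81)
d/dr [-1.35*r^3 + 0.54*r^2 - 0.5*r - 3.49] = -4.05*r^2 + 1.08*r - 0.5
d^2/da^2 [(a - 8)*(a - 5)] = 2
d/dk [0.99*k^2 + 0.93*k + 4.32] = 1.98*k + 0.93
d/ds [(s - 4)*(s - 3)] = 2*s - 7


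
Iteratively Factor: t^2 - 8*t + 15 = (t - 3)*(t - 5)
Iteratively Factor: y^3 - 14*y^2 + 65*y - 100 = (y - 5)*(y^2 - 9*y + 20) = (y - 5)^2*(y - 4)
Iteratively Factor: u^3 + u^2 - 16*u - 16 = (u + 4)*(u^2 - 3*u - 4) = (u + 1)*(u + 4)*(u - 4)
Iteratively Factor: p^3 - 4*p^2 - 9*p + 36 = (p - 4)*(p^2 - 9) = (p - 4)*(p - 3)*(p + 3)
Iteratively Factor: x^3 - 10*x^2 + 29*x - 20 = (x - 4)*(x^2 - 6*x + 5) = (x - 4)*(x - 1)*(x - 5)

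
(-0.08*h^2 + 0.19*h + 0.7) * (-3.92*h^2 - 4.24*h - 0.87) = 0.3136*h^4 - 0.4056*h^3 - 3.48*h^2 - 3.1333*h - 0.609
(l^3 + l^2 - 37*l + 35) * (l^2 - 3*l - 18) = l^5 - 2*l^4 - 58*l^3 + 128*l^2 + 561*l - 630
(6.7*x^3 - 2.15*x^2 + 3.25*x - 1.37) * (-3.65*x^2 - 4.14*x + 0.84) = -24.455*x^5 - 19.8905*x^4 + 2.6665*x^3 - 10.2605*x^2 + 8.4018*x - 1.1508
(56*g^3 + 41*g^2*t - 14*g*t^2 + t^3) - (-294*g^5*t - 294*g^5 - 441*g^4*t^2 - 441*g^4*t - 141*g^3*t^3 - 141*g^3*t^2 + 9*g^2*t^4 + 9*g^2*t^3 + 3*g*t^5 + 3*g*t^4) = 294*g^5*t + 294*g^5 + 441*g^4*t^2 + 441*g^4*t + 141*g^3*t^3 + 141*g^3*t^2 + 56*g^3 - 9*g^2*t^4 - 9*g^2*t^3 + 41*g^2*t - 3*g*t^5 - 3*g*t^4 - 14*g*t^2 + t^3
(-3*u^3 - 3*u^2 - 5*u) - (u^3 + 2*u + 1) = -4*u^3 - 3*u^2 - 7*u - 1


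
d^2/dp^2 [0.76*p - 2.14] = 0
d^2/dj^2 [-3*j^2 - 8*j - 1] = -6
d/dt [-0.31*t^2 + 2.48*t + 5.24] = 2.48 - 0.62*t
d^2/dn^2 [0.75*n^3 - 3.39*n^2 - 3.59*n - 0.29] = 4.5*n - 6.78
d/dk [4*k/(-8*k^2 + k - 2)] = 8*(4*k^2 - 1)/(64*k^4 - 16*k^3 + 33*k^2 - 4*k + 4)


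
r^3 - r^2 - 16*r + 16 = (r - 4)*(r - 1)*(r + 4)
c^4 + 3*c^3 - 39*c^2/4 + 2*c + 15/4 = (c - 3/2)*(c - 1)*(c + 1/2)*(c + 5)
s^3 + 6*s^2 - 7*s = s*(s - 1)*(s + 7)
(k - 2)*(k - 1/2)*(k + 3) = k^3 + k^2/2 - 13*k/2 + 3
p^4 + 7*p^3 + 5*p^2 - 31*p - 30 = (p - 2)*(p + 1)*(p + 3)*(p + 5)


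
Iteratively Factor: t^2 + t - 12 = (t - 3)*(t + 4)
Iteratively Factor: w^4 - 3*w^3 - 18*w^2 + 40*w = (w - 5)*(w^3 + 2*w^2 - 8*w) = (w - 5)*(w - 2)*(w^2 + 4*w) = w*(w - 5)*(w - 2)*(w + 4)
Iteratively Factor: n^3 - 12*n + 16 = (n - 2)*(n^2 + 2*n - 8) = (n - 2)^2*(n + 4)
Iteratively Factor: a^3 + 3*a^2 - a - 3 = (a + 3)*(a^2 - 1) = (a + 1)*(a + 3)*(a - 1)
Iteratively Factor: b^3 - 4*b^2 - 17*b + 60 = (b - 5)*(b^2 + b - 12) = (b - 5)*(b - 3)*(b + 4)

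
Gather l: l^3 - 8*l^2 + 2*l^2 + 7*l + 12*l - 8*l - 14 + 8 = l^3 - 6*l^2 + 11*l - 6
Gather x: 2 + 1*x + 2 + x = 2*x + 4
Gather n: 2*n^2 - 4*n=2*n^2 - 4*n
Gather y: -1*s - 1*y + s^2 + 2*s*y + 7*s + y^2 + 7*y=s^2 + 6*s + y^2 + y*(2*s + 6)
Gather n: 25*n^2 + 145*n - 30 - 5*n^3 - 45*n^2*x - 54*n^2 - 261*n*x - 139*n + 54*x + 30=-5*n^3 + n^2*(-45*x - 29) + n*(6 - 261*x) + 54*x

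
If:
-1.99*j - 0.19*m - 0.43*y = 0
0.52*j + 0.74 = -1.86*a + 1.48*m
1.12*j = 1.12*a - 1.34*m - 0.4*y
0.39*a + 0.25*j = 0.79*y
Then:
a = -1.46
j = 0.26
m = -1.24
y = -0.64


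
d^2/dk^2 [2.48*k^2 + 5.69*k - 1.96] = 4.96000000000000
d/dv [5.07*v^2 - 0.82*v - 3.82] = 10.14*v - 0.82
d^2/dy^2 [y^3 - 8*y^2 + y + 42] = 6*y - 16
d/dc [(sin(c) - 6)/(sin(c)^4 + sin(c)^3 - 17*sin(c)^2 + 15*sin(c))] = (-3*sin(c)^4 + 22*sin(c)^3 + 35*sin(c)^2 - 204*sin(c) + 90)*cos(c)/((sin(c)^3 + sin(c)^2 - 17*sin(c) + 15)^2*sin(c)^2)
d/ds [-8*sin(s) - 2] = -8*cos(s)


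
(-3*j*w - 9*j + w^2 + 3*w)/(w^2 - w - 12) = (-3*j + w)/(w - 4)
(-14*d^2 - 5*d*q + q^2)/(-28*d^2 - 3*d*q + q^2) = (2*d + q)/(4*d + q)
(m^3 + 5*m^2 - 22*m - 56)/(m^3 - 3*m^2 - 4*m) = (m^2 + 9*m + 14)/(m*(m + 1))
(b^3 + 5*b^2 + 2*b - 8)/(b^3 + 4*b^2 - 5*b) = (b^2 + 6*b + 8)/(b*(b + 5))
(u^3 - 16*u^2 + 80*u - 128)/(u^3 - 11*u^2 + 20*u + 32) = (u - 4)/(u + 1)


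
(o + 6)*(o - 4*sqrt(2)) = o^2 - 4*sqrt(2)*o + 6*o - 24*sqrt(2)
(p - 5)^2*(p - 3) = p^3 - 13*p^2 + 55*p - 75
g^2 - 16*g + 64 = (g - 8)^2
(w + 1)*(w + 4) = w^2 + 5*w + 4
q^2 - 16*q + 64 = (q - 8)^2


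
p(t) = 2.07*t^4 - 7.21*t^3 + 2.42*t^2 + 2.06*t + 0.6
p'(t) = 8.28*t^3 - 21.63*t^2 + 4.84*t + 2.06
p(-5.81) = 3843.08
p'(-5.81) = -2380.10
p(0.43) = 1.43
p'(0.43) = 0.80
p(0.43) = 1.43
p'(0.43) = 0.80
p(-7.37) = 9110.31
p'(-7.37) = -4523.10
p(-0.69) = 3.17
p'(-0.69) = -14.30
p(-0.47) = 1.02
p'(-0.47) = -5.85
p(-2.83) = 310.34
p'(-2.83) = -372.54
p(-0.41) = 0.72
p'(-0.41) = -4.13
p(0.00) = 0.60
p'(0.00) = 2.06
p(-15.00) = 129641.70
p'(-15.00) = -32882.29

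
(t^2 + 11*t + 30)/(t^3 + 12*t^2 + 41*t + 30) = 1/(t + 1)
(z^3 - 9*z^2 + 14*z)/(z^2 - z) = (z^2 - 9*z + 14)/(z - 1)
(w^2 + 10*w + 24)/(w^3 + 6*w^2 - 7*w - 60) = (w + 6)/(w^2 + 2*w - 15)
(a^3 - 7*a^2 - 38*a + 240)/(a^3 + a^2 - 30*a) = (a - 8)/a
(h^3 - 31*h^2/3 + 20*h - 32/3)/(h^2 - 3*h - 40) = (3*h^2 - 7*h + 4)/(3*(h + 5))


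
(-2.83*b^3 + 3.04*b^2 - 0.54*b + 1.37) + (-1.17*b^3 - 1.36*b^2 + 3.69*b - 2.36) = -4.0*b^3 + 1.68*b^2 + 3.15*b - 0.99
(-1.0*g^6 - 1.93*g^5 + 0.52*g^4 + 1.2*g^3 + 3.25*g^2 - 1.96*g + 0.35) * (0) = 0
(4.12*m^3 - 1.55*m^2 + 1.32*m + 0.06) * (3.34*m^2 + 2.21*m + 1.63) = 13.7608*m^5 + 3.9282*m^4 + 7.6989*m^3 + 0.5911*m^2 + 2.2842*m + 0.0978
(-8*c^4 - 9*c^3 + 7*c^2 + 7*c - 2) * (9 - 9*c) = 72*c^5 + 9*c^4 - 144*c^3 + 81*c - 18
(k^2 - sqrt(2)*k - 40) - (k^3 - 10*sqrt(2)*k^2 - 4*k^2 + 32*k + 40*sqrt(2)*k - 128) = -k^3 + 5*k^2 + 10*sqrt(2)*k^2 - 41*sqrt(2)*k - 32*k + 88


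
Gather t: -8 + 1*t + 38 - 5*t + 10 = 40 - 4*t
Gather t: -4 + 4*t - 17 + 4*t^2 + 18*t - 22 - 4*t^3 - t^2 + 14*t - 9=-4*t^3 + 3*t^2 + 36*t - 52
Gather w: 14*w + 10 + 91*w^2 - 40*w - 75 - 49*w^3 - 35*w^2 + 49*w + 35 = -49*w^3 + 56*w^2 + 23*w - 30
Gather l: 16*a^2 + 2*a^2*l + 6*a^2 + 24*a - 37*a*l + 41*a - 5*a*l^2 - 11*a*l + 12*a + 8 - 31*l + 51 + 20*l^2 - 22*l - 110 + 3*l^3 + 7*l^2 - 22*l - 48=22*a^2 + 77*a + 3*l^3 + l^2*(27 - 5*a) + l*(2*a^2 - 48*a - 75) - 99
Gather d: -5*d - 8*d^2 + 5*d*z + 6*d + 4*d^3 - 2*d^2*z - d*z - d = 4*d^3 + d^2*(-2*z - 8) + 4*d*z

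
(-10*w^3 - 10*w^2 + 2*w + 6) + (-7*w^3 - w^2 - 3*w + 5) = -17*w^3 - 11*w^2 - w + 11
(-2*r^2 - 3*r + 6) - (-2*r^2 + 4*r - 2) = 8 - 7*r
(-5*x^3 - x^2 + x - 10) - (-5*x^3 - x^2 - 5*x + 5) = 6*x - 15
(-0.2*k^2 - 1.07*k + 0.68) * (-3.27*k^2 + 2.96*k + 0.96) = 0.654*k^4 + 2.9069*k^3 - 5.5828*k^2 + 0.9856*k + 0.6528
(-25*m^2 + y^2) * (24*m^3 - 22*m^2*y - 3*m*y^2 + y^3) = -600*m^5 + 550*m^4*y + 99*m^3*y^2 - 47*m^2*y^3 - 3*m*y^4 + y^5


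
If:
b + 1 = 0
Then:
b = -1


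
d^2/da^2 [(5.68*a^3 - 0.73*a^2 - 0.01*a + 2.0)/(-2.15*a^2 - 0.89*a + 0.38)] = (-7.105427357601e-15*a^4 - 20.980636*a^3 - 40.365684*a^2 - 27.834132*a - 6.218812)/(9.938375*a^6 + 12.342075*a^5 - 0.160605000000001*a^4 - 3.657811*a^3 + 0.0283859999999999*a^2 + 0.385548*a - 0.054872)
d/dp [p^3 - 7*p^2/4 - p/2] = 3*p^2 - 7*p/2 - 1/2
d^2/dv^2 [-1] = 0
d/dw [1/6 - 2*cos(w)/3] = 2*sin(w)/3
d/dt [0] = 0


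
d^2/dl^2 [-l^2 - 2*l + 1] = -2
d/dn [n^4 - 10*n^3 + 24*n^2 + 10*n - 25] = 4*n^3 - 30*n^2 + 48*n + 10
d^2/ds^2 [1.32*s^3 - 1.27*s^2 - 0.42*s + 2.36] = 7.92*s - 2.54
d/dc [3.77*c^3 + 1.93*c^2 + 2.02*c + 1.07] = 11.31*c^2 + 3.86*c + 2.02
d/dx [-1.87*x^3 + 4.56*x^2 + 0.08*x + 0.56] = -5.61*x^2 + 9.12*x + 0.08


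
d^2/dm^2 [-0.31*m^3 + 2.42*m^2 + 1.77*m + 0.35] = 4.84 - 1.86*m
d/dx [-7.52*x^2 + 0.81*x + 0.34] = 0.81 - 15.04*x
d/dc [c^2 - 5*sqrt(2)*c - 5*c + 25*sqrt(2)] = 2*c - 5*sqrt(2) - 5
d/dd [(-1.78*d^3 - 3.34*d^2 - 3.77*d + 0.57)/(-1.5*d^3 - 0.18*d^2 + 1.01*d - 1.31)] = (-4.6896*d^4 - 14.9056*d^3 + 5.5084*d^2 + 8.956*d + 4.363)/(2.25*d^6 + 0.54*d^5 - 2.9976*d^4 + 3.5664*d^3 + 1.4917*d^2 - 2.6462*d + 1.7161)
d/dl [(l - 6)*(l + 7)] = 2*l + 1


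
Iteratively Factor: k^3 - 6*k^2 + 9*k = (k - 3)*(k^2 - 3*k) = (k - 3)^2*(k)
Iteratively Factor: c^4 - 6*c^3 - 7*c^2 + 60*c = (c - 4)*(c^3 - 2*c^2 - 15*c) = c*(c - 4)*(c^2 - 2*c - 15) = c*(c - 4)*(c + 3)*(c - 5)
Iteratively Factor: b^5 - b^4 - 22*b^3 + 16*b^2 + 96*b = (b - 3)*(b^4 + 2*b^3 - 16*b^2 - 32*b) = (b - 4)*(b - 3)*(b^3 + 6*b^2 + 8*b) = (b - 4)*(b - 3)*(b + 4)*(b^2 + 2*b) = (b - 4)*(b - 3)*(b + 2)*(b + 4)*(b)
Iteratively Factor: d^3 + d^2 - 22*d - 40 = (d + 4)*(d^2 - 3*d - 10) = (d + 2)*(d + 4)*(d - 5)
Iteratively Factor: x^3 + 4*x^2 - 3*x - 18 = (x + 3)*(x^2 + x - 6) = (x - 2)*(x + 3)*(x + 3)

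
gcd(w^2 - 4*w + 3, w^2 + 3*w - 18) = w - 3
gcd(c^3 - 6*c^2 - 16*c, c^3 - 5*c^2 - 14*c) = c^2 + 2*c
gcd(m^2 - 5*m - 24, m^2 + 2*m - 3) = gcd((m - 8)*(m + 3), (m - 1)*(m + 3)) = m + 3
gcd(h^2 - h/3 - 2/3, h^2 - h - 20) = 1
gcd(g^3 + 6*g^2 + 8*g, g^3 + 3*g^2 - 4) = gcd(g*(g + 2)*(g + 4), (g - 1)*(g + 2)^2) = g + 2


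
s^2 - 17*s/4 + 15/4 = (s - 3)*(s - 5/4)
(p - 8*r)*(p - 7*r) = p^2 - 15*p*r + 56*r^2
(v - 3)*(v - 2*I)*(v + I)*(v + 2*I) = v^4 - 3*v^3 + I*v^3 + 4*v^2 - 3*I*v^2 - 12*v + 4*I*v - 12*I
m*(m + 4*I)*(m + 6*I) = m^3 + 10*I*m^2 - 24*m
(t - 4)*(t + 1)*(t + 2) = t^3 - t^2 - 10*t - 8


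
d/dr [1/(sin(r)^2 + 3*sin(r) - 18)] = -(2*sin(r) + 3)*cos(r)/(sin(r)^2 + 3*sin(r) - 18)^2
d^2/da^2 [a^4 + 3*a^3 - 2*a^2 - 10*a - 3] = 12*a^2 + 18*a - 4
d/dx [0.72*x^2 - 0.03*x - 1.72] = 1.44*x - 0.03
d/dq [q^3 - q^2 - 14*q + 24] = 3*q^2 - 2*q - 14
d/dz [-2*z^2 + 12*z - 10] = 12 - 4*z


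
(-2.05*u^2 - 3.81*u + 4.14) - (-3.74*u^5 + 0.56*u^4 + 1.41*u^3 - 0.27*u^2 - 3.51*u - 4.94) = 3.74*u^5 - 0.56*u^4 - 1.41*u^3 - 1.78*u^2 - 0.3*u + 9.08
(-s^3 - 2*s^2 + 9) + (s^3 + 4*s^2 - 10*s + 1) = 2*s^2 - 10*s + 10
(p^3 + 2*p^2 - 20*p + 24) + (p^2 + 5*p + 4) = p^3 + 3*p^2 - 15*p + 28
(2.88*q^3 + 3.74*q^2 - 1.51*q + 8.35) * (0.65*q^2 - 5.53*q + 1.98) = 1.872*q^5 - 13.4954*q^4 - 15.9613*q^3 + 21.183*q^2 - 49.1653*q + 16.533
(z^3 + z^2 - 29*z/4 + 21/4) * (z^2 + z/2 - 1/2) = z^5 + 3*z^4/2 - 29*z^3/4 + 9*z^2/8 + 25*z/4 - 21/8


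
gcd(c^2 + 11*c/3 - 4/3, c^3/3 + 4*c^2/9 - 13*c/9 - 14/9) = 1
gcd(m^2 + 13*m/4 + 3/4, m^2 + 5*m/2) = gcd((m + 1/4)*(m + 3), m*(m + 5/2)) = 1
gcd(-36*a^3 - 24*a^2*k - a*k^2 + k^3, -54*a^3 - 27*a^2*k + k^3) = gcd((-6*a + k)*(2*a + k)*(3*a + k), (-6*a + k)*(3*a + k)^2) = 18*a^2 + 3*a*k - k^2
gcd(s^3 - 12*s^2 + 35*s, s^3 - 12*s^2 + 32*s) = s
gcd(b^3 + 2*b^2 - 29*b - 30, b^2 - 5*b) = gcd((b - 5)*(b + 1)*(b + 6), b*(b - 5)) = b - 5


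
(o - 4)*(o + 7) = o^2 + 3*o - 28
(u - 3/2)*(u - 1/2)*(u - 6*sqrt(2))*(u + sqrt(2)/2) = u^4 - 11*sqrt(2)*u^3/2 - 2*u^3 - 21*u^2/4 + 11*sqrt(2)*u^2 - 33*sqrt(2)*u/8 + 12*u - 9/2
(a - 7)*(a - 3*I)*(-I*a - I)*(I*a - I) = a^4 - 7*a^3 - 3*I*a^3 - a^2 + 21*I*a^2 + 7*a + 3*I*a - 21*I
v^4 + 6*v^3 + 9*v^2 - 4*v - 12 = (v - 1)*(v + 2)^2*(v + 3)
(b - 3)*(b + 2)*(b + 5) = b^3 + 4*b^2 - 11*b - 30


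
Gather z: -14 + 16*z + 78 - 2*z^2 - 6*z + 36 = -2*z^2 + 10*z + 100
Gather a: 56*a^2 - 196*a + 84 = 56*a^2 - 196*a + 84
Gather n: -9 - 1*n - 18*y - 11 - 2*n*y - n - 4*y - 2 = n*(-2*y - 2) - 22*y - 22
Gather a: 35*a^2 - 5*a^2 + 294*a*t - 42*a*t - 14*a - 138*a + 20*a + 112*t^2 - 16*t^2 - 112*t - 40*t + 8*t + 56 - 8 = 30*a^2 + a*(252*t - 132) + 96*t^2 - 144*t + 48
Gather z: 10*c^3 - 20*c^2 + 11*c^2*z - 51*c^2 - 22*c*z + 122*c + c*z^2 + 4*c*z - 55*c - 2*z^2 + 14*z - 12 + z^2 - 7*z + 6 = 10*c^3 - 71*c^2 + 67*c + z^2*(c - 1) + z*(11*c^2 - 18*c + 7) - 6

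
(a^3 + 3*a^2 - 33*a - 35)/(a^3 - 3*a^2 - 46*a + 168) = (a^2 - 4*a - 5)/(a^2 - 10*a + 24)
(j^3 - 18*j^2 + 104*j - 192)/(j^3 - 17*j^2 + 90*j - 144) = (j - 4)/(j - 3)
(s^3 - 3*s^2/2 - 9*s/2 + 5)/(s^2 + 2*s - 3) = (s^2 - s/2 - 5)/(s + 3)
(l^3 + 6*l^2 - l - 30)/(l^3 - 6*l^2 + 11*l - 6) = (l^2 + 8*l + 15)/(l^2 - 4*l + 3)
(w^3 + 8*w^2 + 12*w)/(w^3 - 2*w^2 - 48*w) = (w + 2)/(w - 8)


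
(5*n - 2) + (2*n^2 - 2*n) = 2*n^2 + 3*n - 2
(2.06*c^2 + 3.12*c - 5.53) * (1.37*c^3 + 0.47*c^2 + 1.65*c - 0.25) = 2.8222*c^5 + 5.2426*c^4 - 2.7107*c^3 + 2.0339*c^2 - 9.9045*c + 1.3825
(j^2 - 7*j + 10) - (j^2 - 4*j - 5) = 15 - 3*j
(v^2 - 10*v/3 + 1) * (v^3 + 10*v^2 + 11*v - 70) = v^5 + 20*v^4/3 - 64*v^3/3 - 290*v^2/3 + 733*v/3 - 70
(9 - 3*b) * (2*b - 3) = -6*b^2 + 27*b - 27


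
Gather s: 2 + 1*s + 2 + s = 2*s + 4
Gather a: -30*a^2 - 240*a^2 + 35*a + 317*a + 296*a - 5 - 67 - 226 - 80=-270*a^2 + 648*a - 378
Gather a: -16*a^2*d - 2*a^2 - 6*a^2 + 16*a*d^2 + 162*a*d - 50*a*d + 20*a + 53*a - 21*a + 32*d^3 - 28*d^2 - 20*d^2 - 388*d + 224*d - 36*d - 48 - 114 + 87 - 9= a^2*(-16*d - 8) + a*(16*d^2 + 112*d + 52) + 32*d^3 - 48*d^2 - 200*d - 84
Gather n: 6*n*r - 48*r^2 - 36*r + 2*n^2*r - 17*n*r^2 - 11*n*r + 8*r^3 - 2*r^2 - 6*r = 2*n^2*r + n*(-17*r^2 - 5*r) + 8*r^3 - 50*r^2 - 42*r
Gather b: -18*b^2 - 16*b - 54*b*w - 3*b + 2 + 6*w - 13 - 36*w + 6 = -18*b^2 + b*(-54*w - 19) - 30*w - 5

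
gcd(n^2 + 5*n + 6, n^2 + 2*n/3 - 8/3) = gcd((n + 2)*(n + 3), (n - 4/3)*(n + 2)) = n + 2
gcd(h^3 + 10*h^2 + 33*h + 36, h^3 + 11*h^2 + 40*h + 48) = h^2 + 7*h + 12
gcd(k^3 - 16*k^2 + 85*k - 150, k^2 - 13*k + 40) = k - 5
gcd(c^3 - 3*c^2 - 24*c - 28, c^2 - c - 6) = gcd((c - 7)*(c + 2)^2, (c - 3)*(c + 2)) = c + 2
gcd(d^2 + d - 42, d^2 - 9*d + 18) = d - 6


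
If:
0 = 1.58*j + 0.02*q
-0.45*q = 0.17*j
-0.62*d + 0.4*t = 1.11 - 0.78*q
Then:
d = 0.645161290322581*t - 1.79032258064516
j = 0.00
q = 0.00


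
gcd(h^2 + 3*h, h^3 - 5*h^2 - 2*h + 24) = 1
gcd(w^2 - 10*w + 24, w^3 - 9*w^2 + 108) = w - 6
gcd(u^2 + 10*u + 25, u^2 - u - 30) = u + 5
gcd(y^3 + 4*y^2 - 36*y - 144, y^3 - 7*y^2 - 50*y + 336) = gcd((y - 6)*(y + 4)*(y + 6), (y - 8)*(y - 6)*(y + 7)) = y - 6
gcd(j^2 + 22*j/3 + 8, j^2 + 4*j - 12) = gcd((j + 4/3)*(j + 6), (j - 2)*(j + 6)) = j + 6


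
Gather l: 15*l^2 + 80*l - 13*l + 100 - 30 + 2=15*l^2 + 67*l + 72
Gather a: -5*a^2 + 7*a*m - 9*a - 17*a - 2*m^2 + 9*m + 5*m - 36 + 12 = -5*a^2 + a*(7*m - 26) - 2*m^2 + 14*m - 24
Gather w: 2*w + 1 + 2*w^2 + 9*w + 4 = 2*w^2 + 11*w + 5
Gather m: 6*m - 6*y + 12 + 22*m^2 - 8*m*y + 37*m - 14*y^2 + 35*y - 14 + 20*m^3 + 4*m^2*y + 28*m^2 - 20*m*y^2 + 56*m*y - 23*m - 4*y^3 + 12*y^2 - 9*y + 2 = 20*m^3 + m^2*(4*y + 50) + m*(-20*y^2 + 48*y + 20) - 4*y^3 - 2*y^2 + 20*y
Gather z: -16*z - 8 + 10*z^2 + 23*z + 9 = 10*z^2 + 7*z + 1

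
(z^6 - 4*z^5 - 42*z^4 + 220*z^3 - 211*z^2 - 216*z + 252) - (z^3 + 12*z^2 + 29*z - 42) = z^6 - 4*z^5 - 42*z^4 + 219*z^3 - 223*z^2 - 245*z + 294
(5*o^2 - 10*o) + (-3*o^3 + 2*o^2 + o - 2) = -3*o^3 + 7*o^2 - 9*o - 2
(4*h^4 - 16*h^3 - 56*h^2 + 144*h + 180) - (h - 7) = 4*h^4 - 16*h^3 - 56*h^2 + 143*h + 187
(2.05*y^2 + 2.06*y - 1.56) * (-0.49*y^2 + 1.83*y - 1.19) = -1.0045*y^4 + 2.7421*y^3 + 2.0947*y^2 - 5.3062*y + 1.8564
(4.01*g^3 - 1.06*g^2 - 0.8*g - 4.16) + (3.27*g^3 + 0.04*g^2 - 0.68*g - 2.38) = 7.28*g^3 - 1.02*g^2 - 1.48*g - 6.54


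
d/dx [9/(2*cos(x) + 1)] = 18*sin(x)/(2*cos(x) + 1)^2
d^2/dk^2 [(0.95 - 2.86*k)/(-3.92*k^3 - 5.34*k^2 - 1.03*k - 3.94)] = (263.687424*k^5 + 184.029888*k^4 - 178.1644*k^3 - 715.618776*k^2 - 304.355316*k + 14.746626)/(60.236288*k^9 + 246.169728*k^8 + 382.825632*k^7 + 463.268856*k^6 + 595.44078*k^5 + 449.498874*k^4 + 313.674991*k^3 + 261.22791*k^2 + 47.967924*k + 61.162984)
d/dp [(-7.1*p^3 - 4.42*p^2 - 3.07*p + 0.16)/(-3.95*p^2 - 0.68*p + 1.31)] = (28.045*p^4 + 9.656*p^3 - 37.0239*p^2 - 10.3164*p - 3.9129)/(15.6025*p^4 + 5.372*p^3 - 9.8866*p^2 - 1.7816*p + 1.7161)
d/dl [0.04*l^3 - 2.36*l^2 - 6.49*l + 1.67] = 0.12*l^2 - 4.72*l - 6.49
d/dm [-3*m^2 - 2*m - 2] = -6*m - 2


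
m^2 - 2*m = m*(m - 2)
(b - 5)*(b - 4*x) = b^2 - 4*b*x - 5*b + 20*x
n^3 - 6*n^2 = n^2*(n - 6)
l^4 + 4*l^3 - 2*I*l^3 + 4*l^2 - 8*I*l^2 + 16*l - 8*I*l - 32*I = (l + 4)*(l - 2*I)^2*(l + 2*I)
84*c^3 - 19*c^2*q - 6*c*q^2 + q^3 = (-7*c + q)*(-3*c + q)*(4*c + q)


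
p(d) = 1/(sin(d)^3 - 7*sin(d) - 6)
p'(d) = (-3*sin(d)^2*cos(d) + 7*cos(d))/(sin(d)^3 - 7*sin(d) - 6)^2 = (7 - 3*sin(d)^2)*cos(d)/(-sin(d)^3 + 7*sin(d) + 6)^2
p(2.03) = -0.09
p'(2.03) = -0.02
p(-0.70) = -0.57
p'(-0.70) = 1.42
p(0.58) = -0.10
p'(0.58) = 0.05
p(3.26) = -0.19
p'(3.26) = -0.26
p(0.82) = -0.09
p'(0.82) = 0.03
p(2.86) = -0.13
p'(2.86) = -0.10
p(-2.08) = -1.81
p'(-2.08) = -7.49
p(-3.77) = -0.10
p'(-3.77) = -0.05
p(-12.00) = -0.10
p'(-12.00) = 0.06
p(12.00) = -0.42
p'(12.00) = 0.90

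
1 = 1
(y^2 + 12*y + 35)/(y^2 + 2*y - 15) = (y + 7)/(y - 3)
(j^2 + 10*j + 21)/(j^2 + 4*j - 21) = (j + 3)/(j - 3)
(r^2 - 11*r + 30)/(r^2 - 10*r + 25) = (r - 6)/(r - 5)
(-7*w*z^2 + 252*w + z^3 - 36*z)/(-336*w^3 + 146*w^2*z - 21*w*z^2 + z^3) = (z^2 - 36)/(48*w^2 - 14*w*z + z^2)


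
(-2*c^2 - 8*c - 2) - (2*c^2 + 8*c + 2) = -4*c^2 - 16*c - 4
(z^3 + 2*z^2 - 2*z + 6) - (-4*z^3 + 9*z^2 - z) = 5*z^3 - 7*z^2 - z + 6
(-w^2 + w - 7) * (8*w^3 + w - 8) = -8*w^5 + 8*w^4 - 57*w^3 + 9*w^2 - 15*w + 56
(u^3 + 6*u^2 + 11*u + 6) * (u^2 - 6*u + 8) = u^5 - 17*u^3 - 12*u^2 + 52*u + 48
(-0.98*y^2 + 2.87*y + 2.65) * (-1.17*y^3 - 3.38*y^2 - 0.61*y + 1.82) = 1.1466*y^5 - 0.0455000000000001*y^4 - 12.2033*y^3 - 12.4913*y^2 + 3.6069*y + 4.823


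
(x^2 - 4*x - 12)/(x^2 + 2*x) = (x - 6)/x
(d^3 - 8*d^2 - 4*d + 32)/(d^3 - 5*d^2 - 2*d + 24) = (d^2 - 10*d + 16)/(d^2 - 7*d + 12)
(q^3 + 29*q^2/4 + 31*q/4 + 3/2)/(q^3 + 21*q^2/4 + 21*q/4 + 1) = (q + 6)/(q + 4)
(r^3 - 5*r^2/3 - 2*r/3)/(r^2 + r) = (3*r^2 - 5*r - 2)/(3*(r + 1))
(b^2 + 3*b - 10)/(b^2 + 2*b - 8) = (b + 5)/(b + 4)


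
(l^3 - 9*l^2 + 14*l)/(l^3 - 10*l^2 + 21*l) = (l - 2)/(l - 3)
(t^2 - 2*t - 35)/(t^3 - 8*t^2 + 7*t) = (t + 5)/(t*(t - 1))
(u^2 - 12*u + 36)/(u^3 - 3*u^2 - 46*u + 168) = (u - 6)/(u^2 + 3*u - 28)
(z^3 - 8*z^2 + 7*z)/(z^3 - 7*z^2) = (z - 1)/z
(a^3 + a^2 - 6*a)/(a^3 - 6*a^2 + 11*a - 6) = a*(a + 3)/(a^2 - 4*a + 3)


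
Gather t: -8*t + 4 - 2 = 2 - 8*t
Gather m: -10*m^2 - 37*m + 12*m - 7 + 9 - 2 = -10*m^2 - 25*m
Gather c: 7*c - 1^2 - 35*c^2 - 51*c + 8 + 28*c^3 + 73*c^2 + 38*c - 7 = 28*c^3 + 38*c^2 - 6*c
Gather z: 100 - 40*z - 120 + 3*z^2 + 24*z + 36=3*z^2 - 16*z + 16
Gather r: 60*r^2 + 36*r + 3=60*r^2 + 36*r + 3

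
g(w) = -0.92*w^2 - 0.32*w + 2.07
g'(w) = -1.84*w - 0.32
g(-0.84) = 1.69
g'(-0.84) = 1.23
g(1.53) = -0.57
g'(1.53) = -3.14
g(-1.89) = -0.61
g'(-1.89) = 3.16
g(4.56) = -18.52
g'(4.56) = -8.71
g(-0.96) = 1.53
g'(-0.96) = 1.45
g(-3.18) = -6.22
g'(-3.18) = 5.53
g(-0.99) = 1.49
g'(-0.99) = 1.50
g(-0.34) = 2.07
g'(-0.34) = 0.31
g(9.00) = -75.33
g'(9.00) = -16.88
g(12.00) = -134.25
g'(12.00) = -22.40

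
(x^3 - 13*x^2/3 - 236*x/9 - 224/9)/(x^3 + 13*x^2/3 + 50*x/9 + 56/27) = 3*(x - 8)/(3*x + 2)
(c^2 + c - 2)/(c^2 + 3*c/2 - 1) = 2*(c - 1)/(2*c - 1)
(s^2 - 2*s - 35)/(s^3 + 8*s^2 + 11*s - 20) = (s - 7)/(s^2 + 3*s - 4)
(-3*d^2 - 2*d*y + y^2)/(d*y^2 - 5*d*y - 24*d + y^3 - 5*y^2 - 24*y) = (-3*d + y)/(y^2 - 5*y - 24)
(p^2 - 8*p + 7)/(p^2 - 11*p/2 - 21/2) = 2*(p - 1)/(2*p + 3)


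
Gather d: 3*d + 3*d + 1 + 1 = 6*d + 2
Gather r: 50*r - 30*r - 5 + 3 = 20*r - 2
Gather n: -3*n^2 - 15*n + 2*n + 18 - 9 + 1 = -3*n^2 - 13*n + 10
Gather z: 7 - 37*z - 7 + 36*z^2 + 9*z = 36*z^2 - 28*z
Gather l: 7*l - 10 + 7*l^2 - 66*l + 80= 7*l^2 - 59*l + 70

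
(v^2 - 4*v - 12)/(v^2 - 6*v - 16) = (v - 6)/(v - 8)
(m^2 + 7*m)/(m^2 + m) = (m + 7)/(m + 1)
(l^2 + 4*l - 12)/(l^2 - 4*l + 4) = (l + 6)/(l - 2)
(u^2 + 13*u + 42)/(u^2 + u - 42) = (u + 6)/(u - 6)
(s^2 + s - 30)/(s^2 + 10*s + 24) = (s - 5)/(s + 4)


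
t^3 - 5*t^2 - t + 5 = (t - 5)*(t - 1)*(t + 1)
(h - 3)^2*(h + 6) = h^3 - 27*h + 54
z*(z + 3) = z^2 + 3*z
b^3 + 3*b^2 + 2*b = b*(b + 1)*(b + 2)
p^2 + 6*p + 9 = (p + 3)^2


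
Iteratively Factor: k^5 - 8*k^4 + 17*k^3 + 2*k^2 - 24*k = (k + 1)*(k^4 - 9*k^3 + 26*k^2 - 24*k) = (k - 2)*(k + 1)*(k^3 - 7*k^2 + 12*k) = (k - 4)*(k - 2)*(k + 1)*(k^2 - 3*k) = k*(k - 4)*(k - 2)*(k + 1)*(k - 3)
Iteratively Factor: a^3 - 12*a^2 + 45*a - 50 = (a - 5)*(a^2 - 7*a + 10) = (a - 5)*(a - 2)*(a - 5)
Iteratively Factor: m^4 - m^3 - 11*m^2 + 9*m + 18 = (m + 3)*(m^3 - 4*m^2 + m + 6) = (m - 3)*(m + 3)*(m^2 - m - 2) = (m - 3)*(m - 2)*(m + 3)*(m + 1)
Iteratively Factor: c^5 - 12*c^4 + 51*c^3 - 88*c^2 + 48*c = (c - 4)*(c^4 - 8*c^3 + 19*c^2 - 12*c) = (c - 4)*(c - 1)*(c^3 - 7*c^2 + 12*c) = (c - 4)^2*(c - 1)*(c^2 - 3*c) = (c - 4)^2*(c - 3)*(c - 1)*(c)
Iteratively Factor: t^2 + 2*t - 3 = (t + 3)*(t - 1)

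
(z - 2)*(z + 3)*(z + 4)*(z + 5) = z^4 + 10*z^3 + 23*z^2 - 34*z - 120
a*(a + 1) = a^2 + a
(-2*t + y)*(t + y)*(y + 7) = -2*t^2*y - 14*t^2 - t*y^2 - 7*t*y + y^3 + 7*y^2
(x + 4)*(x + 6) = x^2 + 10*x + 24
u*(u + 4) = u^2 + 4*u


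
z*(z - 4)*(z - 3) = z^3 - 7*z^2 + 12*z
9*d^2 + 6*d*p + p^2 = (3*d + p)^2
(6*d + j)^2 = 36*d^2 + 12*d*j + j^2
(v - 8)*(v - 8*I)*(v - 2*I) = v^3 - 8*v^2 - 10*I*v^2 - 16*v + 80*I*v + 128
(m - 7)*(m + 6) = m^2 - m - 42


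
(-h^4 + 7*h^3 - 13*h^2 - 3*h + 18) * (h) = -h^5 + 7*h^4 - 13*h^3 - 3*h^2 + 18*h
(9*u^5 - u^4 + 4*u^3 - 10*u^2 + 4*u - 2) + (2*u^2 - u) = 9*u^5 - u^4 + 4*u^3 - 8*u^2 + 3*u - 2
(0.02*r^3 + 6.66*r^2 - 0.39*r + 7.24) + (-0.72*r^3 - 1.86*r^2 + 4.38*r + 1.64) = -0.7*r^3 + 4.8*r^2 + 3.99*r + 8.88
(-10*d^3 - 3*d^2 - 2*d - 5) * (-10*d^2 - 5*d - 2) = 100*d^5 + 80*d^4 + 55*d^3 + 66*d^2 + 29*d + 10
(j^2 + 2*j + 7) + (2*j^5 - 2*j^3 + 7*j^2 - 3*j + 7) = 2*j^5 - 2*j^3 + 8*j^2 - j + 14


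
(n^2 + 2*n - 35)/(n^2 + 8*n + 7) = (n - 5)/(n + 1)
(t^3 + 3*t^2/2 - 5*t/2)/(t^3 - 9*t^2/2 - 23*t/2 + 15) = t/(t - 6)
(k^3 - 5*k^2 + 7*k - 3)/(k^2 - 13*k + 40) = (k^3 - 5*k^2 + 7*k - 3)/(k^2 - 13*k + 40)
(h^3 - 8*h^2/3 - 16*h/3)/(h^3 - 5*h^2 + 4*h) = (h + 4/3)/(h - 1)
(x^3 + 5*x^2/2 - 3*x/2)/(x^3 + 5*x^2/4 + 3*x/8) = 4*(2*x^2 + 5*x - 3)/(8*x^2 + 10*x + 3)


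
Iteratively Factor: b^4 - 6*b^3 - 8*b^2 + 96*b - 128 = (b - 2)*(b^3 - 4*b^2 - 16*b + 64) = (b - 2)*(b + 4)*(b^2 - 8*b + 16) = (b - 4)*(b - 2)*(b + 4)*(b - 4)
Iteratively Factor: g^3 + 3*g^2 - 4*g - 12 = (g + 2)*(g^2 + g - 6) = (g - 2)*(g + 2)*(g + 3)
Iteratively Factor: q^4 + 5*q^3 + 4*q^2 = (q + 1)*(q^3 + 4*q^2) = (q + 1)*(q + 4)*(q^2) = q*(q + 1)*(q + 4)*(q)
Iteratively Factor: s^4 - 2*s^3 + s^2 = (s)*(s^3 - 2*s^2 + s) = s^2*(s^2 - 2*s + 1) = s^2*(s - 1)*(s - 1)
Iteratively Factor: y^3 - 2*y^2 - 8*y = (y)*(y^2 - 2*y - 8) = y*(y + 2)*(y - 4)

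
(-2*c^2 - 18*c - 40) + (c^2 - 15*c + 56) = -c^2 - 33*c + 16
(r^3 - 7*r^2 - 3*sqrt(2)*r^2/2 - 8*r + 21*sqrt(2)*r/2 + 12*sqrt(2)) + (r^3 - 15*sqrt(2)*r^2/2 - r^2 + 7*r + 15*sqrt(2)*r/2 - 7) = 2*r^3 - 9*sqrt(2)*r^2 - 8*r^2 - r + 18*sqrt(2)*r - 7 + 12*sqrt(2)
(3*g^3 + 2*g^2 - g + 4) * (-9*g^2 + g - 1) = -27*g^5 - 15*g^4 + 8*g^3 - 39*g^2 + 5*g - 4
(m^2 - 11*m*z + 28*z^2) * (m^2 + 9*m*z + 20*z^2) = m^4 - 2*m^3*z - 51*m^2*z^2 + 32*m*z^3 + 560*z^4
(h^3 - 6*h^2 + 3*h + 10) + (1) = h^3 - 6*h^2 + 3*h + 11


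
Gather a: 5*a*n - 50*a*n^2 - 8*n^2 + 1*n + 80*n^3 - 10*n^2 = a*(-50*n^2 + 5*n) + 80*n^3 - 18*n^2 + n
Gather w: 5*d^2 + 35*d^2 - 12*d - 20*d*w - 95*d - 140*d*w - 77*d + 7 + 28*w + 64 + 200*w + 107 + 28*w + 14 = 40*d^2 - 184*d + w*(256 - 160*d) + 192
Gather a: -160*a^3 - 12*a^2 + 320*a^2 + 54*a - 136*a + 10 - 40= -160*a^3 + 308*a^2 - 82*a - 30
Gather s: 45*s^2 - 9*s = 45*s^2 - 9*s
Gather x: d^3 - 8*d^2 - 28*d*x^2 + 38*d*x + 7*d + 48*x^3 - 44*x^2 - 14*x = d^3 - 8*d^2 + 7*d + 48*x^3 + x^2*(-28*d - 44) + x*(38*d - 14)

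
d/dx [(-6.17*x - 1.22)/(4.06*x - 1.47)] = (56.933786*x - 20.613957)/(4.06*x - 1.47)^3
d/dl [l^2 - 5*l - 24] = 2*l - 5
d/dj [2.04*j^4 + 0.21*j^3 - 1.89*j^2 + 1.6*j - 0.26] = 8.16*j^3 + 0.63*j^2 - 3.78*j + 1.6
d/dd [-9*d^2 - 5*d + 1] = -18*d - 5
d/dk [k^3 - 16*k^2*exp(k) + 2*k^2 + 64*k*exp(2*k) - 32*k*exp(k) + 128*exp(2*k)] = -16*k^2*exp(k) + 3*k^2 + 128*k*exp(2*k) - 64*k*exp(k) + 4*k + 320*exp(2*k) - 32*exp(k)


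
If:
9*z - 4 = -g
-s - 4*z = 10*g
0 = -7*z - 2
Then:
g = 46/7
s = -452/7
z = -2/7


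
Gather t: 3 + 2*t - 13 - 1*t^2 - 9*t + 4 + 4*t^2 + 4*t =3*t^2 - 3*t - 6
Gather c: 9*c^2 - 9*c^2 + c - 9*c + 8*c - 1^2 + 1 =0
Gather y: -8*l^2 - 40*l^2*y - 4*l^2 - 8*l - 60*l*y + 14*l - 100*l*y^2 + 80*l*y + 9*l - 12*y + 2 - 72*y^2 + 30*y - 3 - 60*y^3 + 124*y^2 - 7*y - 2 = -12*l^2 + 15*l - 60*y^3 + y^2*(52 - 100*l) + y*(-40*l^2 + 20*l + 11) - 3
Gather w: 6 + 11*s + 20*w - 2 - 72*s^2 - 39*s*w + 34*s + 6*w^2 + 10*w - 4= -72*s^2 + 45*s + 6*w^2 + w*(30 - 39*s)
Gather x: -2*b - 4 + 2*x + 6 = -2*b + 2*x + 2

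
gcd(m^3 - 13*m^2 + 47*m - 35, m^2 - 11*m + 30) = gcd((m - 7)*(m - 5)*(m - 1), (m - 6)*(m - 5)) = m - 5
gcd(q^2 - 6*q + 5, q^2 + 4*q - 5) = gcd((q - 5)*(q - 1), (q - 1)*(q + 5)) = q - 1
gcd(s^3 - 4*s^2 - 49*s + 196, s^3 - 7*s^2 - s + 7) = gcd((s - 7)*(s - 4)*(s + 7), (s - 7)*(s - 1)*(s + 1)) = s - 7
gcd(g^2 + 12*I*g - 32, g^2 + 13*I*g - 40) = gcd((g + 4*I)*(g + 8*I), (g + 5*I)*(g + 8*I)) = g + 8*I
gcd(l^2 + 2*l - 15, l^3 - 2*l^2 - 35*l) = l + 5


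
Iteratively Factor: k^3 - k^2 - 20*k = (k - 5)*(k^2 + 4*k) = k*(k - 5)*(k + 4)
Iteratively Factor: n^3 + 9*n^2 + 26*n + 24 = (n + 2)*(n^2 + 7*n + 12) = (n + 2)*(n + 3)*(n + 4)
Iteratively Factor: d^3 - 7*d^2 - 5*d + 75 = (d - 5)*(d^2 - 2*d - 15) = (d - 5)*(d + 3)*(d - 5)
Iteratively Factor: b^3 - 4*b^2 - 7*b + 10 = (b - 1)*(b^2 - 3*b - 10) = (b - 1)*(b + 2)*(b - 5)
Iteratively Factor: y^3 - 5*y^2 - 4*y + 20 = (y - 5)*(y^2 - 4) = (y - 5)*(y + 2)*(y - 2)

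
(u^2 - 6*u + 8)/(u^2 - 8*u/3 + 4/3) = 3*(u - 4)/(3*u - 2)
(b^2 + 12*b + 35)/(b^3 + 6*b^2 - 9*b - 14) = (b + 5)/(b^2 - b - 2)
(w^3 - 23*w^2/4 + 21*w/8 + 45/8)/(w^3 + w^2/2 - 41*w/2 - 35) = (8*w^2 - 6*w - 9)/(4*(2*w^2 + 11*w + 14))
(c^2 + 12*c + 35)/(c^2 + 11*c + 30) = (c + 7)/(c + 6)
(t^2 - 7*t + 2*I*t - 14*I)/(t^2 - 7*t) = (t + 2*I)/t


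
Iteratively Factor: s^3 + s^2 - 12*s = (s + 4)*(s^2 - 3*s) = (s - 3)*(s + 4)*(s)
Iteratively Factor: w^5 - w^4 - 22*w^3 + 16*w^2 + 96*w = (w - 4)*(w^4 + 3*w^3 - 10*w^2 - 24*w) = w*(w - 4)*(w^3 + 3*w^2 - 10*w - 24) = w*(w - 4)*(w - 3)*(w^2 + 6*w + 8) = w*(w - 4)*(w - 3)*(w + 4)*(w + 2)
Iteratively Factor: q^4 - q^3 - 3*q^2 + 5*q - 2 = (q - 1)*(q^3 - 3*q + 2) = (q - 1)*(q + 2)*(q^2 - 2*q + 1) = (q - 1)^2*(q + 2)*(q - 1)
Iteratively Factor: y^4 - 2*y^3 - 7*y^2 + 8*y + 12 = (y - 2)*(y^3 - 7*y - 6) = (y - 2)*(y + 1)*(y^2 - y - 6) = (y - 2)*(y + 1)*(y + 2)*(y - 3)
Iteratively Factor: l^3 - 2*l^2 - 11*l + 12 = (l - 1)*(l^2 - l - 12) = (l - 4)*(l - 1)*(l + 3)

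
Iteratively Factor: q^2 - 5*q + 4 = (q - 4)*(q - 1)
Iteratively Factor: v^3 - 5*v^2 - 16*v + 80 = (v - 4)*(v^2 - v - 20) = (v - 5)*(v - 4)*(v + 4)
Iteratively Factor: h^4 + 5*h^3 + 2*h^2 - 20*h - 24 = (h + 3)*(h^3 + 2*h^2 - 4*h - 8) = (h + 2)*(h + 3)*(h^2 - 4) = (h - 2)*(h + 2)*(h + 3)*(h + 2)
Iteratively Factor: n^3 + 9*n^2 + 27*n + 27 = (n + 3)*(n^2 + 6*n + 9) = (n + 3)^2*(n + 3)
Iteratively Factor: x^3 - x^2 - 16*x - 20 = (x + 2)*(x^2 - 3*x - 10) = (x - 5)*(x + 2)*(x + 2)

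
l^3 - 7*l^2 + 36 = (l - 6)*(l - 3)*(l + 2)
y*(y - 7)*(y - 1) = y^3 - 8*y^2 + 7*y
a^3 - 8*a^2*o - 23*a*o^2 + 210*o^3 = (a - 7*o)*(a - 6*o)*(a + 5*o)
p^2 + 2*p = p*(p + 2)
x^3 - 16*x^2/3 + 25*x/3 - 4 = (x - 3)*(x - 4/3)*(x - 1)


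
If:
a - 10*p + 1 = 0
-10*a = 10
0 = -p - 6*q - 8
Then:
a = -1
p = 0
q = -4/3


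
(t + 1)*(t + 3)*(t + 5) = t^3 + 9*t^2 + 23*t + 15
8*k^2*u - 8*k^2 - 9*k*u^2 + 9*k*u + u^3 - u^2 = (-8*k + u)*(-k + u)*(u - 1)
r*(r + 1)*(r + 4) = r^3 + 5*r^2 + 4*r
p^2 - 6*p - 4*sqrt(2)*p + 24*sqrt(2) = (p - 6)*(p - 4*sqrt(2))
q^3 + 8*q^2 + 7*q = q*(q + 1)*(q + 7)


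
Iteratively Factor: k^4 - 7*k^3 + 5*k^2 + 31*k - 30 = (k + 2)*(k^3 - 9*k^2 + 23*k - 15) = (k - 3)*(k + 2)*(k^2 - 6*k + 5) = (k - 3)*(k - 1)*(k + 2)*(k - 5)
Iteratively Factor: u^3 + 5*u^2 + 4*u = (u + 4)*(u^2 + u) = u*(u + 4)*(u + 1)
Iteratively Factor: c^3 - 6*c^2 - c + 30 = (c - 5)*(c^2 - c - 6) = (c - 5)*(c + 2)*(c - 3)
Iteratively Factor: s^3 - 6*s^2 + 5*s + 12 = (s - 4)*(s^2 - 2*s - 3) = (s - 4)*(s - 3)*(s + 1)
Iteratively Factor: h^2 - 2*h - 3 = (h + 1)*(h - 3)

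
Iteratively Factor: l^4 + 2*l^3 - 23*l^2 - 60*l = (l + 3)*(l^3 - l^2 - 20*l) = (l + 3)*(l + 4)*(l^2 - 5*l) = (l - 5)*(l + 3)*(l + 4)*(l)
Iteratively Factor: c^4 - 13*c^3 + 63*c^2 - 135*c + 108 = (c - 3)*(c^3 - 10*c^2 + 33*c - 36) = (c - 4)*(c - 3)*(c^2 - 6*c + 9) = (c - 4)*(c - 3)^2*(c - 3)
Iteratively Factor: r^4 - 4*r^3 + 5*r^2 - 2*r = (r - 1)*(r^3 - 3*r^2 + 2*r) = (r - 1)^2*(r^2 - 2*r) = r*(r - 1)^2*(r - 2)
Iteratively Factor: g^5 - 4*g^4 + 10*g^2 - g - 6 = (g - 1)*(g^4 - 3*g^3 - 3*g^2 + 7*g + 6) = (g - 1)*(g + 1)*(g^3 - 4*g^2 + g + 6) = (g - 2)*(g - 1)*(g + 1)*(g^2 - 2*g - 3) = (g - 2)*(g - 1)*(g + 1)^2*(g - 3)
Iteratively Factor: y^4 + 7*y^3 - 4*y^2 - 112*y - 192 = (y - 4)*(y^3 + 11*y^2 + 40*y + 48) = (y - 4)*(y + 4)*(y^2 + 7*y + 12) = (y - 4)*(y + 4)^2*(y + 3)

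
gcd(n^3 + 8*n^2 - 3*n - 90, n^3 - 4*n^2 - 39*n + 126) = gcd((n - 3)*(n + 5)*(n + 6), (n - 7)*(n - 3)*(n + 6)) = n^2 + 3*n - 18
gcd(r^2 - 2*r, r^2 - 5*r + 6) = r - 2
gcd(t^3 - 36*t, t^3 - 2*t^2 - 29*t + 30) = t - 6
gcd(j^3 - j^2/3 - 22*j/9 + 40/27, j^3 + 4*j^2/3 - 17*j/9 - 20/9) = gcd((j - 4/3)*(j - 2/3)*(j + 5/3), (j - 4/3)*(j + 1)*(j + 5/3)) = j^2 + j/3 - 20/9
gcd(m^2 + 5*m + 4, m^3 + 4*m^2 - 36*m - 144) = m + 4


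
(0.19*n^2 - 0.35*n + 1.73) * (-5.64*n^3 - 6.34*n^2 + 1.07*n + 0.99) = -1.0716*n^5 + 0.7694*n^4 - 7.3349*n^3 - 11.1546*n^2 + 1.5046*n + 1.7127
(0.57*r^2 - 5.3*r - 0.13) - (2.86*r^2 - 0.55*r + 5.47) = -2.29*r^2 - 4.75*r - 5.6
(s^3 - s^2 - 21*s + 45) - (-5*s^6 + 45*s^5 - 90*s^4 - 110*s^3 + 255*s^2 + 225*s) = 5*s^6 - 45*s^5 + 90*s^4 + 111*s^3 - 256*s^2 - 246*s + 45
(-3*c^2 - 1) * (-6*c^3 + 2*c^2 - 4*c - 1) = 18*c^5 - 6*c^4 + 18*c^3 + c^2 + 4*c + 1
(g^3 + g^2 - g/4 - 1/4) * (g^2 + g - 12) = g^5 + 2*g^4 - 45*g^3/4 - 25*g^2/2 + 11*g/4 + 3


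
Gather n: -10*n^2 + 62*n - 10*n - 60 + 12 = -10*n^2 + 52*n - 48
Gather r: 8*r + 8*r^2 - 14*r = 8*r^2 - 6*r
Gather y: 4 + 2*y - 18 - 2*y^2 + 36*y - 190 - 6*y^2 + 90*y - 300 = -8*y^2 + 128*y - 504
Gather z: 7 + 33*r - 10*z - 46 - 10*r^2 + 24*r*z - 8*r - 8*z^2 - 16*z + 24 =-10*r^2 + 25*r - 8*z^2 + z*(24*r - 26) - 15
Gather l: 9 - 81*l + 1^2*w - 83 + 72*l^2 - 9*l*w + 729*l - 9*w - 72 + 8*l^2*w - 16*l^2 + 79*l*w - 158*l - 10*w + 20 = l^2*(8*w + 56) + l*(70*w + 490) - 18*w - 126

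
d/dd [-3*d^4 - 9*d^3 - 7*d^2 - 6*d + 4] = -12*d^3 - 27*d^2 - 14*d - 6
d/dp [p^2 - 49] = 2*p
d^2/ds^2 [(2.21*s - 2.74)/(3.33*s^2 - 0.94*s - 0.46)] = ((22.4032 - 44.1558*s)*(-3.33*s^2 + 0.94*s + 0.46) - (2.21*s - 2.74)*(6.66*s - 0.94)*(13.32*s - 1.88))/(-3.33*s^2 + 0.94*s + 0.46)^3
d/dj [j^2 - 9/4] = 2*j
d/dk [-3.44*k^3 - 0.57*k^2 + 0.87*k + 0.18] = -10.32*k^2 - 1.14*k + 0.87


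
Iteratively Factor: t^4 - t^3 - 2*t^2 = (t)*(t^3 - t^2 - 2*t) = t^2*(t^2 - t - 2) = t^2*(t - 2)*(t + 1)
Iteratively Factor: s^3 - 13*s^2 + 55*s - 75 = (s - 5)*(s^2 - 8*s + 15) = (s - 5)^2*(s - 3)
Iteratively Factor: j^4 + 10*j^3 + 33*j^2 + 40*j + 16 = (j + 1)*(j^3 + 9*j^2 + 24*j + 16) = (j + 1)*(j + 4)*(j^2 + 5*j + 4) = (j + 1)^2*(j + 4)*(j + 4)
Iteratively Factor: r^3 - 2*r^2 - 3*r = (r - 3)*(r^2 + r) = r*(r - 3)*(r + 1)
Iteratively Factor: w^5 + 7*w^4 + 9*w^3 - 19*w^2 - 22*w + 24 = (w - 1)*(w^4 + 8*w^3 + 17*w^2 - 2*w - 24) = (w - 1)*(w + 4)*(w^3 + 4*w^2 + w - 6) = (w - 1)^2*(w + 4)*(w^2 + 5*w + 6) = (w - 1)^2*(w + 3)*(w + 4)*(w + 2)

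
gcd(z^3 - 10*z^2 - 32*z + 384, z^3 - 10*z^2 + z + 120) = z - 8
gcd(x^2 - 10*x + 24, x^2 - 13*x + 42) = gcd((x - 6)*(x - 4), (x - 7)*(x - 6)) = x - 6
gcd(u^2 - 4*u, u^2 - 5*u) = u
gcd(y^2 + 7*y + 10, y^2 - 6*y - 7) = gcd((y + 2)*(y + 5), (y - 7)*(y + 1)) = 1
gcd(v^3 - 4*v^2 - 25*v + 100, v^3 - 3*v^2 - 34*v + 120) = v^2 - 9*v + 20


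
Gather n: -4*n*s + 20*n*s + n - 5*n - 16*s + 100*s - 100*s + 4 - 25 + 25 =n*(16*s - 4) - 16*s + 4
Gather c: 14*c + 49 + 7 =14*c + 56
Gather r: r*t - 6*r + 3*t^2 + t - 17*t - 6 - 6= r*(t - 6) + 3*t^2 - 16*t - 12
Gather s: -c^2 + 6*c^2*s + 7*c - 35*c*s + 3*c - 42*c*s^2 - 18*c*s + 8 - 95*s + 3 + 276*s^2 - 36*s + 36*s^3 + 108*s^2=-c^2 + 10*c + 36*s^3 + s^2*(384 - 42*c) + s*(6*c^2 - 53*c - 131) + 11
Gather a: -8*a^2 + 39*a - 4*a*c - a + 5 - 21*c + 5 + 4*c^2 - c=-8*a^2 + a*(38 - 4*c) + 4*c^2 - 22*c + 10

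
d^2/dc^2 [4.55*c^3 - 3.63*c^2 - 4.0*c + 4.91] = 27.3*c - 7.26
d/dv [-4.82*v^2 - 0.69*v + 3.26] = -9.64*v - 0.69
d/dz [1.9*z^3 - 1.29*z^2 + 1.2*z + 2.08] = 5.7*z^2 - 2.58*z + 1.2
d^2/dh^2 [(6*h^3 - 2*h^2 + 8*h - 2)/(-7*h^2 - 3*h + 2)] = 4*(-286*h^3 + 243*h^2 - 141*h + 3)/(343*h^6 + 441*h^5 - 105*h^4 - 225*h^3 + 30*h^2 + 36*h - 8)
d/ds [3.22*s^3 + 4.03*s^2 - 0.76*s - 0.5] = 9.66*s^2 + 8.06*s - 0.76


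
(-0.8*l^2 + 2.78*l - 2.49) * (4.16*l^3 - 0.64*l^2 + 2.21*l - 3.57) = -3.328*l^5 + 12.0768*l^4 - 13.9056*l^3 + 10.5934*l^2 - 15.4275*l + 8.8893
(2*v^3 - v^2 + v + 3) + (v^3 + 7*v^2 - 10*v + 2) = 3*v^3 + 6*v^2 - 9*v + 5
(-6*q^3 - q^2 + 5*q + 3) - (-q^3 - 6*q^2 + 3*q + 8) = -5*q^3 + 5*q^2 + 2*q - 5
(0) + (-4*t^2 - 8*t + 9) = -4*t^2 - 8*t + 9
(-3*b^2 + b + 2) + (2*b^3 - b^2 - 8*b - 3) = 2*b^3 - 4*b^2 - 7*b - 1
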